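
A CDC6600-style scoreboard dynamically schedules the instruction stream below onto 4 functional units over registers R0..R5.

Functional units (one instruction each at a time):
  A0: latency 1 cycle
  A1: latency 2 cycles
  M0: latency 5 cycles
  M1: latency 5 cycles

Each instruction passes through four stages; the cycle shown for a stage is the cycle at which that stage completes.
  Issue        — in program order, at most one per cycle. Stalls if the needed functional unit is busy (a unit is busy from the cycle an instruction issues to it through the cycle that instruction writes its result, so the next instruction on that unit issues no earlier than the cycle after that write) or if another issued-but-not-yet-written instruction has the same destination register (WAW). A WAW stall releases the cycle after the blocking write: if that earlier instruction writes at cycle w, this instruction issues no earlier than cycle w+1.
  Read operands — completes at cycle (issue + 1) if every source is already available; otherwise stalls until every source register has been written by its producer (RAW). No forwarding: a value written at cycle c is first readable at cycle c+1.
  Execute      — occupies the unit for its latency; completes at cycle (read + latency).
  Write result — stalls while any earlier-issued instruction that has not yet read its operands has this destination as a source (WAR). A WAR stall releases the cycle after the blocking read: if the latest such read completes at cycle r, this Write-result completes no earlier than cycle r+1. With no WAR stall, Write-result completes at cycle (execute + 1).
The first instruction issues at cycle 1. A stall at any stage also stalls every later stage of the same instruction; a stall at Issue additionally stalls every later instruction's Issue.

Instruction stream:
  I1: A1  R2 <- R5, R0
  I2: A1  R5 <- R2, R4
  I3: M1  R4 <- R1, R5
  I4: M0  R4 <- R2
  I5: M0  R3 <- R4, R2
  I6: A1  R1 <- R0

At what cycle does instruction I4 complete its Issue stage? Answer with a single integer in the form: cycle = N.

cycle = 18

[I1] 1/2/4/5
[I2] 6/7/9/10  (struct: A1 busy until I1 writes@5)
[I3] 7/11/16/17  (RAW R5: wait I2 write@10)
[I4] 18/19/24/25  (WAW R4: wait I3 write@17)
[I5] 26/27/32/33  (struct: M0 busy until I4 writes@25)
[I6] 27/28/30/31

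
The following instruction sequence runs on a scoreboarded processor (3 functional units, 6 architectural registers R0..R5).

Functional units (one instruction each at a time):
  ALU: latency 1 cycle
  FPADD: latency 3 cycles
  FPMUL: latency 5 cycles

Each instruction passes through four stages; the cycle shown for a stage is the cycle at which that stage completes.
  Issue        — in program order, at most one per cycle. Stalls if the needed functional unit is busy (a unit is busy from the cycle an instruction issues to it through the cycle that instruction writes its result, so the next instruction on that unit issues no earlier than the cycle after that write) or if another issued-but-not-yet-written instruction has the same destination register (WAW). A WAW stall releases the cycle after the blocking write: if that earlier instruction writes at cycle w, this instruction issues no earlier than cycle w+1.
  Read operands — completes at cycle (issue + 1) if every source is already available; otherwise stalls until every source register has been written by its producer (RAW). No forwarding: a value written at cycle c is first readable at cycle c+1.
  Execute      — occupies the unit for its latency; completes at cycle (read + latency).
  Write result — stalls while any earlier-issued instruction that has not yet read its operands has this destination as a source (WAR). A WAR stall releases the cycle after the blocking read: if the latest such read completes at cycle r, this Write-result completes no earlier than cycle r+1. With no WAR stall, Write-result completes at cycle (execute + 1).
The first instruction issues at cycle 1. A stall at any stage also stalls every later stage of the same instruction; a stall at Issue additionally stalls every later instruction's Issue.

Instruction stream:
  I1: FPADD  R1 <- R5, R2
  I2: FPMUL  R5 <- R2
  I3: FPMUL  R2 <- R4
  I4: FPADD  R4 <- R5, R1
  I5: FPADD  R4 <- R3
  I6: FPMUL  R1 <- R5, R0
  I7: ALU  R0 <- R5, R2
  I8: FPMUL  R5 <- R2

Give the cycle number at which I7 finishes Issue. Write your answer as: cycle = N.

I1 -> (1, 2, 5, 6)
I2 -> (2, 3, 8, 9)
I3 -> (10, 11, 16, 17)  // struct: FPMUL busy until I2 writes@9
I4 -> (11, 12, 15, 16)
I5 -> (17, 18, 21, 22)  // struct: FPADD busy until I4 writes@16
I6 -> (18, 19, 24, 25)
I7 -> (19, 20, 21, 22)
I8 -> (26, 27, 32, 33)  // struct: FPMUL busy until I6 writes@25

cycle = 19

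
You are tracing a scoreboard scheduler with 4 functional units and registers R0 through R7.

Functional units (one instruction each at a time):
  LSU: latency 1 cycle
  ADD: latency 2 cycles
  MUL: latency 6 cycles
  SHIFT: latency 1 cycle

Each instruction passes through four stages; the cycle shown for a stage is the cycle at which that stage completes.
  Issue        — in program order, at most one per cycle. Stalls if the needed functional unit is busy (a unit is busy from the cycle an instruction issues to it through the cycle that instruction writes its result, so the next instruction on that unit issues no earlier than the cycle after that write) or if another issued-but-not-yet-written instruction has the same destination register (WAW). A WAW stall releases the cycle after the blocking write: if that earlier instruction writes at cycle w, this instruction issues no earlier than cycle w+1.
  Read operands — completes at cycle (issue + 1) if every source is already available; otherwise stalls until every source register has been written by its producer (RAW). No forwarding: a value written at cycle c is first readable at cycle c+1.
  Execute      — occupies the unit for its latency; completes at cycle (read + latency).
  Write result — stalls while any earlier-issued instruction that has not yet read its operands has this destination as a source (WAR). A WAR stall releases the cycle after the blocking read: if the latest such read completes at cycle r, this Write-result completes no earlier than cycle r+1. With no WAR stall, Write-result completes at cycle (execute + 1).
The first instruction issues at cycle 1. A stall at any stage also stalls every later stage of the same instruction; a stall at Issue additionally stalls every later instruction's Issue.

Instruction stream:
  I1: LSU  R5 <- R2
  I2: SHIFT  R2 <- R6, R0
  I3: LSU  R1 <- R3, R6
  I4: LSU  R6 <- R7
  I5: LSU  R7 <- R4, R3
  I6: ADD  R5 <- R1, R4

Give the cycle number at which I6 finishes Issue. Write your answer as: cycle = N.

1) issue 1, read 2, done 3, write 4
2) issue 2, read 3, done 4, write 5
3) issue 5, read 6, done 7, write 8  <struct: LSU busy until I1 writes@4>
4) issue 9, read 10, done 11, write 12  <struct: LSU busy until I3 writes@8>
5) issue 13, read 14, done 15, write 16  <struct: LSU busy until I4 writes@12>
6) issue 14, read 15, done 17, write 18

cycle = 14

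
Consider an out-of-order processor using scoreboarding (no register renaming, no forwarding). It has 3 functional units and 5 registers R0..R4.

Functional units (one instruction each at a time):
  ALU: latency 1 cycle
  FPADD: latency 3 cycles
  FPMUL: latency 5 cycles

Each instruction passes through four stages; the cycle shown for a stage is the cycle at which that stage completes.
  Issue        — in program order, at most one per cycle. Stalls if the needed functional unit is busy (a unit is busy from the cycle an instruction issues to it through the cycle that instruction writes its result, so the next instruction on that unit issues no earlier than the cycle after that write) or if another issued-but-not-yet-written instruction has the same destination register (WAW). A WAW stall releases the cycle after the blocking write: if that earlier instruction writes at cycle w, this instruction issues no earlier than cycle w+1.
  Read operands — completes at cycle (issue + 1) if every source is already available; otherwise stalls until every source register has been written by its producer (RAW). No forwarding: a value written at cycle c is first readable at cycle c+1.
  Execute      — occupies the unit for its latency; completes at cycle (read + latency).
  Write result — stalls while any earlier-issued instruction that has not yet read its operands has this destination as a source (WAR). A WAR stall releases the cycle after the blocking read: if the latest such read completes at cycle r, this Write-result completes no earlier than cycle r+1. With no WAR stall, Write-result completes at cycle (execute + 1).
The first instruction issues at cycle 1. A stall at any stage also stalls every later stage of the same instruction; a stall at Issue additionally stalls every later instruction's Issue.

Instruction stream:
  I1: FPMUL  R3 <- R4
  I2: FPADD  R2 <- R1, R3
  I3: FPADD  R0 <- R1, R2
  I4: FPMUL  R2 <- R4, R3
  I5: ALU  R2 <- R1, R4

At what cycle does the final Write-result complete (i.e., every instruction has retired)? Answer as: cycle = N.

cycle = 26

t=1  issue I1 (FPMUL)
t=2  I1 read-ops, issue I2 (FPADD)
t=7  I1 finished on FPMUL
t=8  I1→R3
t=9  I2 read-ops
t=12  I2 finished on FPADD
t=13  I2→R2
t=14  issue I3 (FPADD)
t=15  I3 read-ops, issue I4 (FPMUL)
t=16  I4 read-ops
t=18  I3 finished on FPADD
t=19  I3→R0
t=21  I4 finished on FPMUL
t=22  I4→R2
t=23  issue I5 (ALU)
t=24  I5 read-ops
t=25  I5 finished on ALU
t=26  I5→R2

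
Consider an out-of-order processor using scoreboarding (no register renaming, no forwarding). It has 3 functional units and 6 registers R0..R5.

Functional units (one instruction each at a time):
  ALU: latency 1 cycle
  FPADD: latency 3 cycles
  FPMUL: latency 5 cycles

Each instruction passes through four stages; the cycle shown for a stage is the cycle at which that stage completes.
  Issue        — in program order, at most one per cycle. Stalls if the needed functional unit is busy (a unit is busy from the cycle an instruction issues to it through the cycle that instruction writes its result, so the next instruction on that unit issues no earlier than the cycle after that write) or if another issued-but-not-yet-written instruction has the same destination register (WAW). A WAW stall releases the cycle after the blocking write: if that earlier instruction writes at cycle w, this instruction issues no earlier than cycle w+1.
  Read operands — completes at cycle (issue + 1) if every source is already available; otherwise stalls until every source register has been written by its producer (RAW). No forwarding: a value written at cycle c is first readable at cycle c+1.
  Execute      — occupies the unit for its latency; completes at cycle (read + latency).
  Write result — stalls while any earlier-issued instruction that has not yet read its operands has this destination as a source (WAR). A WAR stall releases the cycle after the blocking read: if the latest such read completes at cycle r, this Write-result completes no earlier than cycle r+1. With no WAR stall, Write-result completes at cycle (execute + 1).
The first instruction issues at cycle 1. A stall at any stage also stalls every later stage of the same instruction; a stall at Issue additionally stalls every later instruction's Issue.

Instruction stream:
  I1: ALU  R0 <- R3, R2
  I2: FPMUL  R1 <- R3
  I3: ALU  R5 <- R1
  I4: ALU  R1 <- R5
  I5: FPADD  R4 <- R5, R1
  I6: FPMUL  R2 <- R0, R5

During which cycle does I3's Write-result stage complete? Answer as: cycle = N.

cycle 1: I1 dispatched to ALU
cycle 2: I1 operands ready, I2 dispatched to FPMUL
cycle 3: I1 complete, I2 operands ready
cycle 4: R0←I1
cycle 5: I3 dispatched to ALU
cycle 8: I2 complete
cycle 9: R1←I2
cycle 10: I3 operands ready
cycle 11: I3 complete
cycle 12: R5←I3
cycle 13: I4 dispatched to ALU
cycle 14: I4 operands ready, I5 dispatched to FPADD
cycle 15: I4 complete, I6 dispatched to FPMUL
cycle 16: R1←I4, I6 operands ready
cycle 17: I5 operands ready
cycle 20: I5 complete
cycle 21: R4←I5, I6 complete
cycle 22: R2←I6

cycle = 12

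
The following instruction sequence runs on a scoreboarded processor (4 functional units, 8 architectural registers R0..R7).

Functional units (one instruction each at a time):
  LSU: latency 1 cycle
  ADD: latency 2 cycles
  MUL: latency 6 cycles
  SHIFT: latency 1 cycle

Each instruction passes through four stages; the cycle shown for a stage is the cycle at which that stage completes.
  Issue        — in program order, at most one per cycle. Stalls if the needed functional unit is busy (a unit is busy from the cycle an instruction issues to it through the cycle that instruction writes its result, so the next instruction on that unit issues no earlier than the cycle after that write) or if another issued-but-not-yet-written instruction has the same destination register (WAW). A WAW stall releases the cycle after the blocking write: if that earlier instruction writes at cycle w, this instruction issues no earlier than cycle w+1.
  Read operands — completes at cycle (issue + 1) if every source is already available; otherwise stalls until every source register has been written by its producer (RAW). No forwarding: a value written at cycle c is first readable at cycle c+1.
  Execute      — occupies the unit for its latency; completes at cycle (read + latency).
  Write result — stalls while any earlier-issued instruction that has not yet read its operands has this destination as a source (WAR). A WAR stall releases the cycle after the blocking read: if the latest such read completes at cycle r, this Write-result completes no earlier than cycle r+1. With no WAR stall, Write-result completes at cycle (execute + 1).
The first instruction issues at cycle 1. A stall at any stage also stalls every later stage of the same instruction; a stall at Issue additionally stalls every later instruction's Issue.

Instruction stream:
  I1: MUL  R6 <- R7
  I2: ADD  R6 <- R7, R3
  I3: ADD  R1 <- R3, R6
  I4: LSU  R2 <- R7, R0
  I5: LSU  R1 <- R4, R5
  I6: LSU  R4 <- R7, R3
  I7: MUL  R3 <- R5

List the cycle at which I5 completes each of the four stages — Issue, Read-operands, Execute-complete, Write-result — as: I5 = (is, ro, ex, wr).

I5 = (20, 21, 22, 23)

[1] issue I1 (MUL)
[2] I1 read-ops
[8] I1 finished on MUL
[9] I1→R6
[10] issue I2 (ADD)
[11] I2 read-ops
[13] I2 finished on ADD
[14] I2→R6
[15] issue I3 (ADD)
[16] I3 read-ops | issue I4 (LSU)
[17] I4 read-ops
[18] I3 finished on ADD | I4 finished on LSU
[19] I3→R1 | I4→R2
[20] issue I5 (LSU)
[21] I5 read-ops
[22] I5 finished on LSU
[23] I5→R1
[24] issue I6 (LSU)
[25] I6 read-ops | issue I7 (MUL)
[26] I6 finished on LSU | I7 read-ops
[27] I6→R4
[32] I7 finished on MUL
[33] I7→R3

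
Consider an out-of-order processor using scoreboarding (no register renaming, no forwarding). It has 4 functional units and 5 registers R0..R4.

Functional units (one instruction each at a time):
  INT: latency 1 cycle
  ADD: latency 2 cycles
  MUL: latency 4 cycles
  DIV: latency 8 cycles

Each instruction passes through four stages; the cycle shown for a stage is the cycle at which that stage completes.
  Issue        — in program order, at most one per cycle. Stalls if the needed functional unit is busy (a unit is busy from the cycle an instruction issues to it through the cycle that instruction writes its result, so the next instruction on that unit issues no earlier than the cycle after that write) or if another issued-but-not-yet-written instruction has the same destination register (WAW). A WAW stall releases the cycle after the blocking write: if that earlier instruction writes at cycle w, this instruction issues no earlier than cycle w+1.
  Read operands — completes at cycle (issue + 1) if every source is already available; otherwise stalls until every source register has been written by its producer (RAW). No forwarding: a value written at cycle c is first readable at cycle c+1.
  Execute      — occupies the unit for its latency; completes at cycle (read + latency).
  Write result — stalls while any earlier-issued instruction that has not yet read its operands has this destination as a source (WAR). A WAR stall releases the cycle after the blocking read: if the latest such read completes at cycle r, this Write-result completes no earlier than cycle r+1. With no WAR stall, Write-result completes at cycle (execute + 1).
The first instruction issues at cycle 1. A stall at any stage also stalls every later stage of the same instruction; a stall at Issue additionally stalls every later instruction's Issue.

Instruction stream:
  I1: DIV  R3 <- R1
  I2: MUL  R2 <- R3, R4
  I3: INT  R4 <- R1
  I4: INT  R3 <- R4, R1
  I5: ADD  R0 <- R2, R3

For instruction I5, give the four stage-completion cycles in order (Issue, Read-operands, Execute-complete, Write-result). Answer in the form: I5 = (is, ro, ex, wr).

I1: IS=1 RO=2 EX=10 WR=11
I2: IS=2 RO=12 EX=16 WR=17  [RAW R3: wait I1 write@11]
I3: IS=3 RO=4 EX=5 WR=13  [WAR R4: wait I2 read@12]
I4: IS=14 RO=15 EX=16 WR=17  [struct: INT busy until I3 writes@13]
I5: IS=15 RO=18 EX=20 WR=21  [RAW R2: wait I2 write@17; RAW R3: wait I4 write@17]

I5 = (15, 18, 20, 21)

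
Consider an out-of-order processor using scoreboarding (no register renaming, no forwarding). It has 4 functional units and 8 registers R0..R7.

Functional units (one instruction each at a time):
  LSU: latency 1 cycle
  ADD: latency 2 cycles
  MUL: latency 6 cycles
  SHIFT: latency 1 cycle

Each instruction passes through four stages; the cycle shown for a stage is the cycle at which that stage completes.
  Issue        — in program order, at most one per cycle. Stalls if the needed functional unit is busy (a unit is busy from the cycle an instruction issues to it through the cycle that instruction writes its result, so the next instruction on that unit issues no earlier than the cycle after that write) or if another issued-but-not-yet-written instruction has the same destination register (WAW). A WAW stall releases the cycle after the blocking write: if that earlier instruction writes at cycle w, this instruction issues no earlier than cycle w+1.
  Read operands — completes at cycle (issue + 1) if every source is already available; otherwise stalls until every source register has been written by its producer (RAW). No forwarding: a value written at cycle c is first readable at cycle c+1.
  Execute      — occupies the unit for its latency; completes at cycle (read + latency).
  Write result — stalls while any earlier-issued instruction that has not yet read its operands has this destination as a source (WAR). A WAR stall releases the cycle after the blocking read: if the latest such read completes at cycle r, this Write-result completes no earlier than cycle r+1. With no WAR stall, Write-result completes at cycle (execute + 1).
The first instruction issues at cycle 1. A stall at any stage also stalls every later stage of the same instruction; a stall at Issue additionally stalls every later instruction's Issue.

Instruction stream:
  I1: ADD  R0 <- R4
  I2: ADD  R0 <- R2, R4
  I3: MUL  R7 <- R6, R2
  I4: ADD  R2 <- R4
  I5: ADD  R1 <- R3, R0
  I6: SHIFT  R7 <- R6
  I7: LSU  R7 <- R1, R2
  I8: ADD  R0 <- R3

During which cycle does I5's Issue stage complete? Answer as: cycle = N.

cycle = 16

t=1  I1 dispatched to ADD
t=2  I1 operands ready
t=4  I1 complete
t=5  R0←I1
t=6  I2 dispatched to ADD
t=7  I2 operands ready; I3 dispatched to MUL
t=8  I3 operands ready
t=9  I2 complete
t=10  R0←I2
t=11  I4 dispatched to ADD
t=12  I4 operands ready
t=14  I3 complete; I4 complete
t=15  R7←I3; R2←I4
t=16  I5 dispatched to ADD
t=17  I5 operands ready; I6 dispatched to SHIFT
t=18  I6 operands ready
t=19  I5 complete; I6 complete
t=20  R1←I5; R7←I6
t=21  I7 dispatched to LSU
t=22  I7 operands ready; I8 dispatched to ADD
t=23  I7 complete; I8 operands ready
t=24  R7←I7
t=25  I8 complete
t=26  R0←I8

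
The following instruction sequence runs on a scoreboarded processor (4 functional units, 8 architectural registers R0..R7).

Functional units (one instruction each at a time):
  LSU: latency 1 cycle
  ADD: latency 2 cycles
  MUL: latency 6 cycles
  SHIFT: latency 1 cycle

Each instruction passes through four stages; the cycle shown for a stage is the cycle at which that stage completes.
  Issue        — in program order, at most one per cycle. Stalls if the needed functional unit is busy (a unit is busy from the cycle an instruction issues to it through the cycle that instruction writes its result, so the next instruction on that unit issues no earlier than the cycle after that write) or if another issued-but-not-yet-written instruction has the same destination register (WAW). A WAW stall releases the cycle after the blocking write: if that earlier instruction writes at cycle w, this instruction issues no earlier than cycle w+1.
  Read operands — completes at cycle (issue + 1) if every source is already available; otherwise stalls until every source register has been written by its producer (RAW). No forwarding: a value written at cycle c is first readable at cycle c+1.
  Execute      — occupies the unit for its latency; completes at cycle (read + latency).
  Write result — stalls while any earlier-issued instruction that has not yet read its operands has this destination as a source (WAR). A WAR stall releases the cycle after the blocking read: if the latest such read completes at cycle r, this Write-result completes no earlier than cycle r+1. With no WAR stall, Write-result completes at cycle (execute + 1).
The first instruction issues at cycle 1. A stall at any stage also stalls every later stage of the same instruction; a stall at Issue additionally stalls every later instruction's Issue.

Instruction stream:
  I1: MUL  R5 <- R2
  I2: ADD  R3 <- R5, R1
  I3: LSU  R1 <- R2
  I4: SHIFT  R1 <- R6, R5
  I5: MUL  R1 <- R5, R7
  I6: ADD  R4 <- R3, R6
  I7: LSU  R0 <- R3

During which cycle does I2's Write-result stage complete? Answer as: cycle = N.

[I1] 1/2/8/9
[I2] 2/10/12/13  (RAW R5: wait I1 write@9)
[I3] 3/4/5/11  (WAR R1: wait I2 read@10)
[I4] 12/13/14/15  (WAW R1: wait I3 write@11)
[I5] 16/17/23/24  (WAW R1: wait I4 write@15)
[I6] 17/18/20/21
[I7] 18/19/20/21

cycle = 13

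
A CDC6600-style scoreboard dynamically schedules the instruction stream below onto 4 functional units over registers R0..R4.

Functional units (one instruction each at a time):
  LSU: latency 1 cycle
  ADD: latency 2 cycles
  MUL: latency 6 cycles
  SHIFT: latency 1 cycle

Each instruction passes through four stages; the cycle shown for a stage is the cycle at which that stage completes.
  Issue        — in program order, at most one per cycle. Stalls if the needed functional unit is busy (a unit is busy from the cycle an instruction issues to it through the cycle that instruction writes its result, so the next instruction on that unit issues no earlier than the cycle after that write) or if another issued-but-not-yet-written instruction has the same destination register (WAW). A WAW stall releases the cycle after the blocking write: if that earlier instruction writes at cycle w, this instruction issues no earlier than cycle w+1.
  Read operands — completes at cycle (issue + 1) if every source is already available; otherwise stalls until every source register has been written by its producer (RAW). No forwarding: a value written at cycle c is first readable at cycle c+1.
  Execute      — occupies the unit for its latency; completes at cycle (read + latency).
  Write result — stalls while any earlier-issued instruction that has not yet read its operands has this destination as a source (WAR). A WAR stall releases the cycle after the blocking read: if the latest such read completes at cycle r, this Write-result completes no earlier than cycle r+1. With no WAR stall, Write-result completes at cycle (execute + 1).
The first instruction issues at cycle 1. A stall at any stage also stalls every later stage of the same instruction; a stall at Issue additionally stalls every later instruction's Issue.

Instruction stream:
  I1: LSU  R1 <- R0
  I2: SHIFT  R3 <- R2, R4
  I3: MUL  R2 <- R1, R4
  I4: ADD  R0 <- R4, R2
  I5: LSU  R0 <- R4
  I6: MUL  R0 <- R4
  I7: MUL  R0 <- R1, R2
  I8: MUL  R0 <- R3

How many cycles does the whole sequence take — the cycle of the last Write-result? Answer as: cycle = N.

c1: issue I1 (LSU)
c2: I1 read-ops | issue I2 (SHIFT)
c3: I1 finished on LSU | I2 read-ops | issue I3 (MUL)
c4: I1→R1 | I2 finished on SHIFT | issue I4 (ADD)
c5: I2→R3 | I3 read-ops
c11: I3 finished on MUL
c12: I3→R2
c13: I4 read-ops
c15: I4 finished on ADD
c16: I4→R0
c17: issue I5 (LSU)
c18: I5 read-ops
c19: I5 finished on LSU
c20: I5→R0
c21: issue I6 (MUL)
c22: I6 read-ops
c28: I6 finished on MUL
c29: I6→R0
c30: issue I7 (MUL)
c31: I7 read-ops
c37: I7 finished on MUL
c38: I7→R0
c39: issue I8 (MUL)
c40: I8 read-ops
c46: I8 finished on MUL
c47: I8→R0

cycle = 47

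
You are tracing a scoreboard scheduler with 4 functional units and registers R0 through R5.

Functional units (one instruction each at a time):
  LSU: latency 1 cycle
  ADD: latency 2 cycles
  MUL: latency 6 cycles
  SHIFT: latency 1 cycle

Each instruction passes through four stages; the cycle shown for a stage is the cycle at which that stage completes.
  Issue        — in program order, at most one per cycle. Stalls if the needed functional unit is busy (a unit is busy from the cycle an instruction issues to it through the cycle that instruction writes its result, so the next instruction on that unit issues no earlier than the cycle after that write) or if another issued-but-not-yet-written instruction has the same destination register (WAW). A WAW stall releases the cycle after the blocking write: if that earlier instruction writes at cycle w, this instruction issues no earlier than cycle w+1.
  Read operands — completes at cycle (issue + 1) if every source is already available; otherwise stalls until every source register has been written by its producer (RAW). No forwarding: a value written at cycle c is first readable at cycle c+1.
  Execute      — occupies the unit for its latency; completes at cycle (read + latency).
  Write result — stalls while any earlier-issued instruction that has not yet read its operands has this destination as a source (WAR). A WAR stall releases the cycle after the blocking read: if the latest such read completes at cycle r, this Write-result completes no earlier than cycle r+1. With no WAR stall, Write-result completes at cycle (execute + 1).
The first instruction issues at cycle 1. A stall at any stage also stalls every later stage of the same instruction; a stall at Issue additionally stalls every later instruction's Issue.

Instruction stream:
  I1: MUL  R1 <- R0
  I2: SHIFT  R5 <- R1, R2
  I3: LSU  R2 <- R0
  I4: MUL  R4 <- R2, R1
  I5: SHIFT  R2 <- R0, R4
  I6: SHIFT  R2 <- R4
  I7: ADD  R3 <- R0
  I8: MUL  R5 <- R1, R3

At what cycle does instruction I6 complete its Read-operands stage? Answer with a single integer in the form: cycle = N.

cycle 1: I1 issues→MUL
cycle 2: I1 reads | I2 issues→SHIFT
cycle 3: I3 issues→LSU
cycle 4: I3 reads
cycle 5: I3 exec-done
cycle 8: I1 exec-done
cycle 9: I1 writes R1
cycle 10: I2 reads | I4 issues→MUL
cycle 11: I2 exec-done | I3 writes R2
cycle 12: I2 writes R5 | I4 reads
cycle 13: I5 issues→SHIFT
cycle 18: I4 exec-done
cycle 19: I4 writes R4
cycle 20: I5 reads
cycle 21: I5 exec-done
cycle 22: I5 writes R2
cycle 23: I6 issues→SHIFT
cycle 24: I6 reads | I7 issues→ADD
cycle 25: I6 exec-done | I7 reads | I8 issues→MUL
cycle 26: I6 writes R2
cycle 27: I7 exec-done
cycle 28: I7 writes R3
cycle 29: I8 reads
cycle 35: I8 exec-done
cycle 36: I8 writes R5

cycle = 24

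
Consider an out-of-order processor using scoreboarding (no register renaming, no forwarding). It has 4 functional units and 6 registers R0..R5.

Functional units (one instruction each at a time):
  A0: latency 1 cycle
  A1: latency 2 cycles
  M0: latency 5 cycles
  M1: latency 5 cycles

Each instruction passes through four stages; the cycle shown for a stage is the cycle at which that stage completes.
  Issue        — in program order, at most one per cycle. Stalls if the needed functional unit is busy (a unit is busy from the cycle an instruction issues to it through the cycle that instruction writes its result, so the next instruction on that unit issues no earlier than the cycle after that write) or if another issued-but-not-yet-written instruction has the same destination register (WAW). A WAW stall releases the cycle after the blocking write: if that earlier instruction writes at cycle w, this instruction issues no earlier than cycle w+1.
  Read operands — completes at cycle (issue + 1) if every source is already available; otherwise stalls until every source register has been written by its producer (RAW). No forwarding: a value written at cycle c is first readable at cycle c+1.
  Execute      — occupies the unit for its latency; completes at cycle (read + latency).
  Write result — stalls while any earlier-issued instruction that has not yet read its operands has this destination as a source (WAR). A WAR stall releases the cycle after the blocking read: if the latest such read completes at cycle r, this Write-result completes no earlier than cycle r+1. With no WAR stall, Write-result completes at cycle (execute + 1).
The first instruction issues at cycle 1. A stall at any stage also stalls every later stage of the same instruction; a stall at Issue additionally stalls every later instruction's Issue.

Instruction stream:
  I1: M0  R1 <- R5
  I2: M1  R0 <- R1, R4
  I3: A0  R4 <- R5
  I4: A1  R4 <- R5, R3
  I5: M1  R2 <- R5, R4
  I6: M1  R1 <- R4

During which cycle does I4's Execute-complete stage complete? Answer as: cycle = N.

cycle = 14

[1] I1 dispatched to M0
[2] I1 operands ready · I2 dispatched to M1
[3] I3 dispatched to A0
[4] I3 operands ready
[5] I3 complete
[7] I1 complete
[8] R1←I1
[9] I2 operands ready
[10] R4←I3
[11] I4 dispatched to A1
[12] I4 operands ready
[14] I2 complete · I4 complete
[15] R0←I2 · R4←I4
[16] I5 dispatched to M1
[17] I5 operands ready
[22] I5 complete
[23] R2←I5
[24] I6 dispatched to M1
[25] I6 operands ready
[30] I6 complete
[31] R1←I6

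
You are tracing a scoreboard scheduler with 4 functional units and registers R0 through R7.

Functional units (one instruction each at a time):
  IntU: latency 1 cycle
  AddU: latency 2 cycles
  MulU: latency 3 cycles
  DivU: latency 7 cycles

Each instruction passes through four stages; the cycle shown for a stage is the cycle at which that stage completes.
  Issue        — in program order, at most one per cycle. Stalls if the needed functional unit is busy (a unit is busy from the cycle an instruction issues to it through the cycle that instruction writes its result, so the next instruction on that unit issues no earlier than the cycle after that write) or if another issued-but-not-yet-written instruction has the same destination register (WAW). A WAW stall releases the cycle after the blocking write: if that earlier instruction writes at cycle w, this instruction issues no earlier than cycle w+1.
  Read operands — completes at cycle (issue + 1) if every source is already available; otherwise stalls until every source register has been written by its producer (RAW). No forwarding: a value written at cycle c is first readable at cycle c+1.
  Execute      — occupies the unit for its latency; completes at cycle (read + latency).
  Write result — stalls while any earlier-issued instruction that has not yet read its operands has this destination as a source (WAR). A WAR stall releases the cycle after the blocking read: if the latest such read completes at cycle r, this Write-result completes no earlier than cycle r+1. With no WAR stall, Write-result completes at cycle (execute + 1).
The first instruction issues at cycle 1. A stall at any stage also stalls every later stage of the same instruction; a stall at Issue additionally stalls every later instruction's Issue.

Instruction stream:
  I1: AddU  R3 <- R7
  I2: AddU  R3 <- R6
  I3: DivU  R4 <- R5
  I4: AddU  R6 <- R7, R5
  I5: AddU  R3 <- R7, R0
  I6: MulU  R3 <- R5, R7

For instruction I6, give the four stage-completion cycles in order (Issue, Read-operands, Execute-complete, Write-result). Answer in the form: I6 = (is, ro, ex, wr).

[1] I1 issues→AddU
[2] I1 reads
[4] I1 exec-done
[5] I1 writes R3
[6] I2 issues→AddU
[7] I2 reads | I3 issues→DivU
[8] I3 reads
[9] I2 exec-done
[10] I2 writes R3
[11] I4 issues→AddU
[12] I4 reads
[14] I4 exec-done
[15] I3 exec-done | I4 writes R6
[16] I3 writes R4 | I5 issues→AddU
[17] I5 reads
[19] I5 exec-done
[20] I5 writes R3
[21] I6 issues→MulU
[22] I6 reads
[25] I6 exec-done
[26] I6 writes R3

I6 = (21, 22, 25, 26)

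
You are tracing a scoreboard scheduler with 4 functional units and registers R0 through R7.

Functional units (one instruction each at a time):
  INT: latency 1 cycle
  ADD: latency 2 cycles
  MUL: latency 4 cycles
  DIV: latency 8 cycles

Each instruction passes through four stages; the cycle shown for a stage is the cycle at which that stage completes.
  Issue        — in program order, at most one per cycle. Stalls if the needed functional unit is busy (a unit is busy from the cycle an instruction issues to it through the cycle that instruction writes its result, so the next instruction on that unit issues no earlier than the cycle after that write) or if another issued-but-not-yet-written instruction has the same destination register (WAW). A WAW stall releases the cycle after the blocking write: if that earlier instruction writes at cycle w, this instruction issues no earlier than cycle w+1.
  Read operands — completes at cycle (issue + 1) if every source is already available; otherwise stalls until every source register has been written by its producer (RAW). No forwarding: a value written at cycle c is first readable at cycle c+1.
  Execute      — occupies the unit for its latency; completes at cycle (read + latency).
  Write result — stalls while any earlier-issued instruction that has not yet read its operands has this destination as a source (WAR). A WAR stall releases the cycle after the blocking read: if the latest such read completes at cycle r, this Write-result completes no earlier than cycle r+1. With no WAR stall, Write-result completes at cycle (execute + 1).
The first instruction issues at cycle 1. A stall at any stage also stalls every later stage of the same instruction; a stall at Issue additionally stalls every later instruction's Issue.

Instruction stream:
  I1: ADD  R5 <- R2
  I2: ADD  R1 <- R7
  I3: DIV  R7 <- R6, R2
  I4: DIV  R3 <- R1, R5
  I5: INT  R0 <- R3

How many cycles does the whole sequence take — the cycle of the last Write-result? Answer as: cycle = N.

cycle = 31

t=1  I1 issues→ADD
t=2  I1 reads
t=4  I1 exec-done
t=5  I1 writes R5
t=6  I2 issues→ADD
t=7  I2 reads · I3 issues→DIV
t=8  I3 reads
t=9  I2 exec-done
t=10  I2 writes R1
t=16  I3 exec-done
t=17  I3 writes R7
t=18  I4 issues→DIV
t=19  I4 reads · I5 issues→INT
t=27  I4 exec-done
t=28  I4 writes R3
t=29  I5 reads
t=30  I5 exec-done
t=31  I5 writes R0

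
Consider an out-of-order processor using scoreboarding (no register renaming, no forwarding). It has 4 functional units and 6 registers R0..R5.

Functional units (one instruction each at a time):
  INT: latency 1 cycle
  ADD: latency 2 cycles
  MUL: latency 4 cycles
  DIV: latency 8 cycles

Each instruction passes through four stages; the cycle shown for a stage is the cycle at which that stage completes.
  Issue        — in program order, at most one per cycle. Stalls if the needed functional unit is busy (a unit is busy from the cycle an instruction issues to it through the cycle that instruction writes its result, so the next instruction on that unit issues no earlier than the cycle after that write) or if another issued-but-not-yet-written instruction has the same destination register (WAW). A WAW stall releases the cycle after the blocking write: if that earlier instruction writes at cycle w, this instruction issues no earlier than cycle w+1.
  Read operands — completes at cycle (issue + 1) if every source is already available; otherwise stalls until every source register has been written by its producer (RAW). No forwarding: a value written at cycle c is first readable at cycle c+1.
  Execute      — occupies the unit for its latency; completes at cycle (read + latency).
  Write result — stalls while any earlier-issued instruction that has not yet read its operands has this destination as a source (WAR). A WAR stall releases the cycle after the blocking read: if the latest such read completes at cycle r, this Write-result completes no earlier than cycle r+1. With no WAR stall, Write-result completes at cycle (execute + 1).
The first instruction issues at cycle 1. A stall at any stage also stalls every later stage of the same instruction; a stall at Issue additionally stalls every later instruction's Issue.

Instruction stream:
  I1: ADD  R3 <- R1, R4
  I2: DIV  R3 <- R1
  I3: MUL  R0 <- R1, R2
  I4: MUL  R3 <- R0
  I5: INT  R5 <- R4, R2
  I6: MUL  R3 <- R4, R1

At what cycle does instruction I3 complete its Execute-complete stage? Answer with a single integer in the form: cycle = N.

I1 -> (1, 2, 4, 5)
I2 -> (6, 7, 15, 16)  // WAW R3: wait I1 write@5
I3 -> (7, 8, 12, 13)
I4 -> (17, 18, 22, 23)  // WAW R3: wait I2 write@16
I5 -> (18, 19, 20, 21)
I6 -> (24, 25, 29, 30)  // struct: MUL busy until I4 writes@23

cycle = 12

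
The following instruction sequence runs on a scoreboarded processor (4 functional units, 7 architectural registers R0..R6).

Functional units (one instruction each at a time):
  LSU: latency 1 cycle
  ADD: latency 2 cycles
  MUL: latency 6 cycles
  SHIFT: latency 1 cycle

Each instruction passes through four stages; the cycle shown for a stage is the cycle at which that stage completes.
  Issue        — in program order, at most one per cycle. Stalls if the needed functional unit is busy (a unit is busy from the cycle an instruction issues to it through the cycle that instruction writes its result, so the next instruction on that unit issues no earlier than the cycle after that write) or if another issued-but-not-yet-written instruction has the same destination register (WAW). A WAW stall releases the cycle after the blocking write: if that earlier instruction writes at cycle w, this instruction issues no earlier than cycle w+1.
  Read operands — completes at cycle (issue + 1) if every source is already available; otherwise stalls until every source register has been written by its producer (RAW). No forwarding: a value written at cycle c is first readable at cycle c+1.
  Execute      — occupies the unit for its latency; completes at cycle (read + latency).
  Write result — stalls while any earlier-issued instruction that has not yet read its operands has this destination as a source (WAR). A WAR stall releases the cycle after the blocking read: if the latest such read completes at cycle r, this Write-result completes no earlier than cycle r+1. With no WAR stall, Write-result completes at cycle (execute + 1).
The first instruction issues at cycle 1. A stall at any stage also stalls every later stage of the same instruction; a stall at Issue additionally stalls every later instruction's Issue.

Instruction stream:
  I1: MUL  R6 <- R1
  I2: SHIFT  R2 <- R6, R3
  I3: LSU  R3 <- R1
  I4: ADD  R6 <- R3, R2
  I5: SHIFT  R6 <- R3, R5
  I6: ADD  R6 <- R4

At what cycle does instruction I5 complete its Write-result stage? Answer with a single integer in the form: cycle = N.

cycle = 20

[1] I1 issues→MUL
[2] I1 reads, I2 issues→SHIFT
[3] I3 issues→LSU
[4] I3 reads
[5] I3 exec-done
[8] I1 exec-done
[9] I1 writes R6
[10] I2 reads, I4 issues→ADD
[11] I2 exec-done, I3 writes R3
[12] I2 writes R2
[13] I4 reads
[15] I4 exec-done
[16] I4 writes R6
[17] I5 issues→SHIFT
[18] I5 reads
[19] I5 exec-done
[20] I5 writes R6
[21] I6 issues→ADD
[22] I6 reads
[24] I6 exec-done
[25] I6 writes R6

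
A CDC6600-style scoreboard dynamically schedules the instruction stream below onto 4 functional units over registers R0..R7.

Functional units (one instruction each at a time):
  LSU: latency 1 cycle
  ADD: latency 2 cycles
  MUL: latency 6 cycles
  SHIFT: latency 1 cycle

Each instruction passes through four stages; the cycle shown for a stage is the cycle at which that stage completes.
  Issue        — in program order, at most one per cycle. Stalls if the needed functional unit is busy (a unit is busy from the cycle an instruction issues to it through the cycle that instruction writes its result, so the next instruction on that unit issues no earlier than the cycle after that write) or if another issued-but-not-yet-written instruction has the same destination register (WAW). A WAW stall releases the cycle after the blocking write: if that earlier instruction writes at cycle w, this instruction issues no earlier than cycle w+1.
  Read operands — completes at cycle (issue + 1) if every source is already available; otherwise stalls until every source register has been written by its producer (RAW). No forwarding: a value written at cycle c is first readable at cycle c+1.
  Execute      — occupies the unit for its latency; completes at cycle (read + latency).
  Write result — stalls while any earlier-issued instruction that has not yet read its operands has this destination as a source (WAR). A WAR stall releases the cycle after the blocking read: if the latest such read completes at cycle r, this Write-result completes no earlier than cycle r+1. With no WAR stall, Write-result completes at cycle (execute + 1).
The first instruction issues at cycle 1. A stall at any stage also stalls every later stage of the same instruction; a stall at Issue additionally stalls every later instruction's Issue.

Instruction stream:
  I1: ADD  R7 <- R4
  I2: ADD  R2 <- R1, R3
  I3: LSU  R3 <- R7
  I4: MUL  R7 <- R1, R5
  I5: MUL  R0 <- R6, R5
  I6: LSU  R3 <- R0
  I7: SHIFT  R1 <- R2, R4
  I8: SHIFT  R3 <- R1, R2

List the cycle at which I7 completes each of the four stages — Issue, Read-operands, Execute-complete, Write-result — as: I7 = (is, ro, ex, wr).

[1] issue I1 (ADD)
[2] I1 read-ops
[4] I1 finished on ADD
[5] I1→R7
[6] issue I2 (ADD)
[7] I2 read-ops · issue I3 (LSU)
[8] I3 read-ops · issue I4 (MUL)
[9] I2 finished on ADD · I3 finished on LSU · I4 read-ops
[10] I2→R2 · I3→R3
[15] I4 finished on MUL
[16] I4→R7
[17] issue I5 (MUL)
[18] I5 read-ops · issue I6 (LSU)
[19] issue I7 (SHIFT)
[20] I7 read-ops
[21] I7 finished on SHIFT
[22] I7→R1
[24] I5 finished on MUL
[25] I5→R0
[26] I6 read-ops
[27] I6 finished on LSU
[28] I6→R3
[29] issue I8 (SHIFT)
[30] I8 read-ops
[31] I8 finished on SHIFT
[32] I8→R3

I7 = (19, 20, 21, 22)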